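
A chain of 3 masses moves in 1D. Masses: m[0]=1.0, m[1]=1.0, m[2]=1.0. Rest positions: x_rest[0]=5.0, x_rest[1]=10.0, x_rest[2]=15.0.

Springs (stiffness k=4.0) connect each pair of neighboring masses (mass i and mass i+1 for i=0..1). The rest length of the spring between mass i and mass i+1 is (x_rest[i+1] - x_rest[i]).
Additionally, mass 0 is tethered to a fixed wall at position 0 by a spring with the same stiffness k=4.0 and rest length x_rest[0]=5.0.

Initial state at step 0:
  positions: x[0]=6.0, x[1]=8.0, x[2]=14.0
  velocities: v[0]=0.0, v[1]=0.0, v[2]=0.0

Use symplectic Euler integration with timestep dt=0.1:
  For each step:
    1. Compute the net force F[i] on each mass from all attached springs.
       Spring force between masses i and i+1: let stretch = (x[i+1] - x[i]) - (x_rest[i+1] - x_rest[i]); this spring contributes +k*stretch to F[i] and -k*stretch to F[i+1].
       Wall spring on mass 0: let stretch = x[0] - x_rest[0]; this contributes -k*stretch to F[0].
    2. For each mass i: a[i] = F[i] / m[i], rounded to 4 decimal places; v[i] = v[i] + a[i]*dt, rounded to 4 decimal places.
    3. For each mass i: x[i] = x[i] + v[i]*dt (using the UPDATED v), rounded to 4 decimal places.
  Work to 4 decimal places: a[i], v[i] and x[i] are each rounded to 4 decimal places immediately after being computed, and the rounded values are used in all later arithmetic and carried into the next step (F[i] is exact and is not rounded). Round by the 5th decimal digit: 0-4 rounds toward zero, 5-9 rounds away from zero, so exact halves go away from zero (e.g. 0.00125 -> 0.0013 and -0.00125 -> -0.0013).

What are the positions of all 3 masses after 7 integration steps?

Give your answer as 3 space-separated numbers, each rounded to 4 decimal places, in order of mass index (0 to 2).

Step 0: x=[6.0000 8.0000 14.0000] v=[0.0000 0.0000 0.0000]
Step 1: x=[5.8400 8.1600 13.9600] v=[-1.6000 1.6000 -0.4000]
Step 2: x=[5.5392 8.4592 13.8880] v=[-3.0080 2.9920 -0.7200]
Step 3: x=[5.1336 8.8588 13.7989] v=[-4.0557 3.9955 -0.8915]
Step 4: x=[4.6717 9.3070 13.7122] v=[-4.6191 4.4815 -0.8675]
Step 5: x=[4.2083 9.7460 13.6492] v=[-4.6337 4.3895 -0.6296]
Step 6: x=[3.7981 10.1196 13.6301] v=[-4.1019 3.7357 -0.1909]
Step 7: x=[3.4889 10.3807 13.6706] v=[-3.0925 2.6113 0.4049]

Answer: 3.4889 10.3807 13.6706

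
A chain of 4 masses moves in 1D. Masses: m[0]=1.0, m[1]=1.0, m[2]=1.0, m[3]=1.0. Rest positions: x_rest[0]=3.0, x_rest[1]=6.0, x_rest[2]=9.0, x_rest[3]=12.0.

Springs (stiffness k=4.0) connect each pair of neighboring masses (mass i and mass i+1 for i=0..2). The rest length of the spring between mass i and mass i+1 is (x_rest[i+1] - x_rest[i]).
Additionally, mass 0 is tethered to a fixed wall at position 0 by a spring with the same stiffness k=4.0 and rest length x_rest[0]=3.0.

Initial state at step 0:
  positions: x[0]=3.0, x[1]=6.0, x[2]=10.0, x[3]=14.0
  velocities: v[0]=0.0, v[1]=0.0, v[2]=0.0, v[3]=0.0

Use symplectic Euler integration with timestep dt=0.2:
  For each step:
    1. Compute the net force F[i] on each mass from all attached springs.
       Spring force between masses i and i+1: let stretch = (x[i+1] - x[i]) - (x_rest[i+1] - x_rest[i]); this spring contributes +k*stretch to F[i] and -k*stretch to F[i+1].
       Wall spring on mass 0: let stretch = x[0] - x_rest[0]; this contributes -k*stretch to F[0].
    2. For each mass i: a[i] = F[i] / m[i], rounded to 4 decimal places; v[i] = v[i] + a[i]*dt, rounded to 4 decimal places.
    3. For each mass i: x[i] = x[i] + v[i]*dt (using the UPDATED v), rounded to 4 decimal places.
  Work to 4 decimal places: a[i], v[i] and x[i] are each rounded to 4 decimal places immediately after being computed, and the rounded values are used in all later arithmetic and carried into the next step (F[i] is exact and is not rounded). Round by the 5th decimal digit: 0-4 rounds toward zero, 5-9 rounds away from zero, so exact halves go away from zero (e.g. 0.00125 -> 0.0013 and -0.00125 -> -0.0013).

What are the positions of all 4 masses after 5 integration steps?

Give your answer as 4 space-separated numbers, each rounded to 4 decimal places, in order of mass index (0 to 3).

Answer: 3.5096 7.0981 9.9179 12.3819

Derivation:
Step 0: x=[3.0000 6.0000 10.0000 14.0000] v=[0.0000 0.0000 0.0000 0.0000]
Step 1: x=[3.0000 6.1600 10.0000 13.8400] v=[0.0000 0.8000 0.0000 -0.8000]
Step 2: x=[3.0256 6.4288 10.0000 13.5456] v=[0.1280 1.3440 0.0000 -1.4720]
Step 3: x=[3.1116 6.7245 9.9959 13.1639] v=[0.4301 1.4784 -0.0205 -1.9085]
Step 4: x=[3.2778 6.9655 9.9753 12.7553] v=[0.8311 1.2052 -0.1032 -2.0429]
Step 5: x=[3.5096 7.0981 9.9179 12.3819] v=[1.1590 0.6629 -0.2870 -1.8669]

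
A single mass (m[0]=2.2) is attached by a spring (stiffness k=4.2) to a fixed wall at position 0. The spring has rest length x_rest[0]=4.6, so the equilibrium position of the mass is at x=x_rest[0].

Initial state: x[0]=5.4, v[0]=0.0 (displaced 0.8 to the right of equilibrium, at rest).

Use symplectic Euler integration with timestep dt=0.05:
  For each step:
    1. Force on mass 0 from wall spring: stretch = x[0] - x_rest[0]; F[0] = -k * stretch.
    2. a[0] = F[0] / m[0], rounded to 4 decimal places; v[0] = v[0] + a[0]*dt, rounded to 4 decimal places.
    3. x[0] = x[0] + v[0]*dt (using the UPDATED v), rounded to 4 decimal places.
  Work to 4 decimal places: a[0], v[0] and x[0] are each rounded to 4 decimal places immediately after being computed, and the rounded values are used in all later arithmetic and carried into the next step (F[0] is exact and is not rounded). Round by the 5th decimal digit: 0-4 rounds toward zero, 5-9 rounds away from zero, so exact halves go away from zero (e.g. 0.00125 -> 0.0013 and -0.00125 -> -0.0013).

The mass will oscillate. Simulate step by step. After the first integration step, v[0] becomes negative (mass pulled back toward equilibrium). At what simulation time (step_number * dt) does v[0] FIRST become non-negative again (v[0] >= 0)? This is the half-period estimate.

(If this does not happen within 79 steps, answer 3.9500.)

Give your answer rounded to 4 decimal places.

Step 0: x=[5.4000] v=[0.0000]
Step 1: x=[5.3962] v=[-0.0764]
Step 2: x=[5.3886] v=[-0.1524]
Step 3: x=[5.3772] v=[-0.2277]
Step 4: x=[5.3621] v=[-0.3019]
Step 5: x=[5.3434] v=[-0.3746]
Step 6: x=[5.3211] v=[-0.4456]
Step 7: x=[5.2954] v=[-0.5144]
Step 8: x=[5.2664] v=[-0.5808]
Step 9: x=[5.2342] v=[-0.6444]
Step 10: x=[5.1990] v=[-0.7049]
Step 11: x=[5.1609] v=[-0.7621]
Step 12: x=[5.1201] v=[-0.8156]
Step 13: x=[5.0768] v=[-0.8652]
Step 14: x=[5.0313] v=[-0.9107]
Step 15: x=[4.9837] v=[-0.9519]
Step 16: x=[4.9343] v=[-0.9885]
Step 17: x=[4.8833] v=[-1.0204]
Step 18: x=[4.8309] v=[-1.0474]
Step 19: x=[4.7774] v=[-1.0694]
Step 20: x=[4.7231] v=[-1.0863]
Step 21: x=[4.6682] v=[-1.0981]
Step 22: x=[4.6130] v=[-1.1046]
Step 23: x=[4.5577] v=[-1.1058]
Step 24: x=[4.5026] v=[-1.1018]
Step 25: x=[4.4480] v=[-1.0925]
Step 26: x=[4.3941] v=[-1.0780]
Step 27: x=[4.3412] v=[-1.0583]
Step 28: x=[4.2895] v=[-1.0336]
Step 29: x=[4.2393] v=[-1.0040]
Step 30: x=[4.1908] v=[-0.9696]
Step 31: x=[4.1443] v=[-0.9305]
Step 32: x=[4.1000] v=[-0.8870]
Step 33: x=[4.0580] v=[-0.8393]
Step 34: x=[4.0186] v=[-0.7876]
Step 35: x=[3.9820] v=[-0.7321]
Step 36: x=[3.9483] v=[-0.6731]
Step 37: x=[3.9178] v=[-0.6109]
Step 38: x=[3.8905] v=[-0.5458]
Step 39: x=[3.8666] v=[-0.4781]
Step 40: x=[3.8462] v=[-0.4081]
Step 41: x=[3.8294] v=[-0.3361]
Step 42: x=[3.8163] v=[-0.2625]
Step 43: x=[3.8069] v=[-0.1877]
Step 44: x=[3.8013] v=[-0.1120]
Step 45: x=[3.7995] v=[-0.0358]
Step 46: x=[3.8015] v=[0.0406]
First v>=0 after going negative at step 46, time=2.3000

Answer: 2.3000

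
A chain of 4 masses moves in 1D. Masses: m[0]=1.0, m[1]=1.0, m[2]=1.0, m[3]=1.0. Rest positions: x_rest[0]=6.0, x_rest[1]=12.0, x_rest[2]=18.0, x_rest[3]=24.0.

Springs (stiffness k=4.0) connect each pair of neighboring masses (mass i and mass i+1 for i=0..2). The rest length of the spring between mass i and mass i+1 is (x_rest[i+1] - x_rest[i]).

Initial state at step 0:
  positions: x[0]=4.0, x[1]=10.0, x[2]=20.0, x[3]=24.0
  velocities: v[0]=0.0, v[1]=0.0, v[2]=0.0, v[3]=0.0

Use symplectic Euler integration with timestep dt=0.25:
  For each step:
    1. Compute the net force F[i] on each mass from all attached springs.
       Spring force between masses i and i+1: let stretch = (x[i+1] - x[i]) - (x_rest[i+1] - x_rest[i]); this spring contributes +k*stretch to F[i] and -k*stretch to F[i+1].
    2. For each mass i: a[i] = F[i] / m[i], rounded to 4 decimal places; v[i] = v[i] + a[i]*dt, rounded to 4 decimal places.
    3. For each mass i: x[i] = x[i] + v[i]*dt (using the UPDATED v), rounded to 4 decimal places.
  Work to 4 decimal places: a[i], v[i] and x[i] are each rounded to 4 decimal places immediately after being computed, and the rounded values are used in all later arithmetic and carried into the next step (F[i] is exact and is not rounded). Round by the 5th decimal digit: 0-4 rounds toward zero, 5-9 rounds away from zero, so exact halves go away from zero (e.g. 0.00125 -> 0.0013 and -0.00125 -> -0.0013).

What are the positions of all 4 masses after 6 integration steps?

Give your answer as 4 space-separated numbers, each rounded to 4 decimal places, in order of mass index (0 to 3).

Step 0: x=[4.0000 10.0000 20.0000 24.0000] v=[0.0000 0.0000 0.0000 0.0000]
Step 1: x=[4.0000 11.0000 18.5000 24.5000] v=[0.0000 4.0000 -6.0000 2.0000]
Step 2: x=[4.2500 12.1250 16.6250 25.0000] v=[1.0000 4.5000 -7.5000 2.0000]
Step 3: x=[4.9688 12.4063 15.7188 24.9063] v=[2.8750 1.1250 -3.6250 -0.3750]
Step 4: x=[6.0469 11.6563 16.2813 24.0157] v=[4.3125 -3.0000 2.2500 -3.5625]
Step 5: x=[7.0274 10.6602 17.6212 22.6915] v=[3.9219 -3.9844 5.3594 -5.2969]
Step 6: x=[7.4161 10.4962 18.4884 21.5997] v=[1.5547 -0.6562 3.4687 -4.3672]

Answer: 7.4161 10.4962 18.4884 21.5997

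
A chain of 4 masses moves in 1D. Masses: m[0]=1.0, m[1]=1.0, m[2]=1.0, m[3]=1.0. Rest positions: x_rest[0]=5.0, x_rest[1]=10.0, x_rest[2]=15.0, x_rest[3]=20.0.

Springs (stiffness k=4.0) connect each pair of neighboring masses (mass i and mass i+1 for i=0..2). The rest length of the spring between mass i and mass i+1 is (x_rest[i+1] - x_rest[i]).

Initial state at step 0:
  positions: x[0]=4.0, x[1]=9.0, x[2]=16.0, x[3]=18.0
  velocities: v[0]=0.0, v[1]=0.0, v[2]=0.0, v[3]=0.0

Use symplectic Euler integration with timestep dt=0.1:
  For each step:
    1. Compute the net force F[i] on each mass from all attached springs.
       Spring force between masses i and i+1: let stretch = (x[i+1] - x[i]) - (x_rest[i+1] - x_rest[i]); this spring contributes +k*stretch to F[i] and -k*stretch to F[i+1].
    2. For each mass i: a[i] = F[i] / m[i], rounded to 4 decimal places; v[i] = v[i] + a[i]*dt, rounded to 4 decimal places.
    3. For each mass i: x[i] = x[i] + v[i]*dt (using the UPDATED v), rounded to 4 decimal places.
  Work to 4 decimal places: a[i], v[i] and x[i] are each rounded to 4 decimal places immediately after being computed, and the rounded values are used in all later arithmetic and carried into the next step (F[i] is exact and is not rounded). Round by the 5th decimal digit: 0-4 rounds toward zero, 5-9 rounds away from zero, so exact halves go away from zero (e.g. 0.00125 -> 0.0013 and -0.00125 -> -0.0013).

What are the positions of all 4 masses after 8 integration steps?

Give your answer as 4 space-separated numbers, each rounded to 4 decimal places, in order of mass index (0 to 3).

Step 0: x=[4.0000 9.0000 16.0000 18.0000] v=[0.0000 0.0000 0.0000 0.0000]
Step 1: x=[4.0000 9.0800 15.8000 18.1200] v=[0.0000 0.8000 -2.0000 1.2000]
Step 2: x=[4.0032 9.2256 15.4240 18.3472] v=[0.0320 1.4560 -3.7600 2.2720]
Step 3: x=[4.0153 9.4102 14.9170 18.6575] v=[0.1210 1.8464 -5.0701 3.1027]
Step 4: x=[4.0432 9.5993 14.3393 19.0182] v=[0.2790 1.8912 -5.7766 3.6065]
Step 5: x=[4.0933 9.7558 13.7592 19.3917] v=[0.5014 1.5648 -5.8010 3.7349]
Step 6: x=[4.1699 9.8459 13.2443 19.7399] v=[0.7664 0.9012 -5.1494 3.4819]
Step 7: x=[4.2736 9.8449 12.8533 20.0283] v=[1.0368 -0.0098 -3.9105 2.8837]
Step 8: x=[4.4001 9.7414 12.6289 20.2297] v=[1.2653 -1.0350 -2.2439 2.0137]

Answer: 4.4001 9.7414 12.6289 20.2297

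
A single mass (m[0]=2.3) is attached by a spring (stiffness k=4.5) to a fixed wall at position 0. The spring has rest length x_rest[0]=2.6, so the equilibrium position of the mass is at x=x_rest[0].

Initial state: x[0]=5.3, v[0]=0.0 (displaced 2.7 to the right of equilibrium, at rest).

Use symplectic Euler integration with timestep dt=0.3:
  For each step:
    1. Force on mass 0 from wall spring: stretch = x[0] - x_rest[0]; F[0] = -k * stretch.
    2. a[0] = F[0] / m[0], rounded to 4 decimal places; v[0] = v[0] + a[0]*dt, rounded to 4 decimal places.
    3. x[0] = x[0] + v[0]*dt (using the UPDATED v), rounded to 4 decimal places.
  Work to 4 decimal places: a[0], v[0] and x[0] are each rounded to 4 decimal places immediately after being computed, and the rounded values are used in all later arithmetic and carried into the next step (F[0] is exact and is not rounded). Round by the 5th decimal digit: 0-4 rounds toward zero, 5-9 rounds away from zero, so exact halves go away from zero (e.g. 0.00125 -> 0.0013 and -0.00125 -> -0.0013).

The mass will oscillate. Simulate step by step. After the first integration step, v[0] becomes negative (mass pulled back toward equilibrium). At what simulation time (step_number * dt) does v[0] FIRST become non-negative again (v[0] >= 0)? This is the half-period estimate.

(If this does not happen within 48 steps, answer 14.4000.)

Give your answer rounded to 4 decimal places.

Answer: 2.4000

Derivation:
Step 0: x=[5.3000] v=[0.0000]
Step 1: x=[4.8246] v=[-1.5848]
Step 2: x=[3.9574] v=[-2.8906]
Step 3: x=[2.8512] v=[-3.6873]
Step 4: x=[1.7008] v=[-3.8348]
Step 5: x=[0.7087] v=[-3.3070]
Step 6: x=[0.0496] v=[-2.1969]
Step 7: x=[-0.1604] v=[-0.6999]
Step 8: x=[0.1157] v=[0.9203]
First v>=0 after going negative at step 8, time=2.4000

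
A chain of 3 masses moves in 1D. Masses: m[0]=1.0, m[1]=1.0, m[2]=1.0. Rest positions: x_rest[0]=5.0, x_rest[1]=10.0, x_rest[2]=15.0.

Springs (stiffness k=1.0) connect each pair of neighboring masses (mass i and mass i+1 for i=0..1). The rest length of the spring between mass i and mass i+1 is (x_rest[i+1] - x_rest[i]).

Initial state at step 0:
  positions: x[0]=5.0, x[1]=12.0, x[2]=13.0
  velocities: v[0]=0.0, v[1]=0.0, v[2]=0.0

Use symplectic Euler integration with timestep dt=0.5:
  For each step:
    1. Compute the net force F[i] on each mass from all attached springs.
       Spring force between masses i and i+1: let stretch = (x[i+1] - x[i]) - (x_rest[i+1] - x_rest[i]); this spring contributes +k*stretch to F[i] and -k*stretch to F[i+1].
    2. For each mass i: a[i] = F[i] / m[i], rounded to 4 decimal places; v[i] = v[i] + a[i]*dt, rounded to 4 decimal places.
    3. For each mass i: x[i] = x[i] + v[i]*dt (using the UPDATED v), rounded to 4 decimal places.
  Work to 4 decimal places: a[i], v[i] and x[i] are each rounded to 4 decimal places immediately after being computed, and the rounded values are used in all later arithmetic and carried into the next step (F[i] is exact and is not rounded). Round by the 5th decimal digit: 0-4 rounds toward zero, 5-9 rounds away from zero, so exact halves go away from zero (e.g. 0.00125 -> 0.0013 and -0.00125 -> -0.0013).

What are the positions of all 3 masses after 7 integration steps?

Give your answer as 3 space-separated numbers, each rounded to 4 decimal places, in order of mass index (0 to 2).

Answer: 3.1706 12.0129 14.8168

Derivation:
Step 0: x=[5.0000 12.0000 13.0000] v=[0.0000 0.0000 0.0000]
Step 1: x=[5.5000 10.5000 14.0000] v=[1.0000 -3.0000 2.0000]
Step 2: x=[6.0000 8.6250 15.3750] v=[1.0000 -3.7500 2.7500]
Step 3: x=[5.9063 7.7813 16.3125] v=[-0.1875 -1.6875 1.8750]
Step 4: x=[5.0313 8.6016 16.3672] v=[-1.7500 1.6406 0.1094]
Step 5: x=[3.7989 10.4708 15.7305] v=[-2.4649 3.7383 -1.2734]
Step 6: x=[2.9844 11.9869 15.0289] v=[-1.6290 3.0322 -1.4033]
Step 7: x=[3.1706 12.0129 14.8168] v=[0.3723 0.0520 -0.4243]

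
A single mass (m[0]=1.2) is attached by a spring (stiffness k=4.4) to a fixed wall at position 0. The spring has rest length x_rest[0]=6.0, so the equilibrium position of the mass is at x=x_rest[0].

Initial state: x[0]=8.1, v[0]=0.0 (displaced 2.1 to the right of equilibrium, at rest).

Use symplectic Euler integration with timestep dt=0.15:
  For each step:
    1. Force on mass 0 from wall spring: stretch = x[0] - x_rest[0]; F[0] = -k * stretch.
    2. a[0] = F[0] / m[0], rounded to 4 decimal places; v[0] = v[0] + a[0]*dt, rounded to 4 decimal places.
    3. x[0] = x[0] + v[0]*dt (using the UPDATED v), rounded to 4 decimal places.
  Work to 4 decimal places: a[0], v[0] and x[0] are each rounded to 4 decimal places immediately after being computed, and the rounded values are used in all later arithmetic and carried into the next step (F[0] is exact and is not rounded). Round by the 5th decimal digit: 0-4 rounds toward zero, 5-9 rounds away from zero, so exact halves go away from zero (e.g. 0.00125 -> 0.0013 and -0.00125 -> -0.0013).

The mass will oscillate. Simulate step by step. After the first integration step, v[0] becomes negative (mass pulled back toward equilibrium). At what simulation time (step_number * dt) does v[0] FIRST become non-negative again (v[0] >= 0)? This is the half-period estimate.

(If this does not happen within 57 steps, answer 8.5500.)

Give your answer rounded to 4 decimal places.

Step 0: x=[8.1000] v=[0.0000]
Step 1: x=[7.9268] v=[-1.1550]
Step 2: x=[7.5946] v=[-2.2147]
Step 3: x=[7.1308] v=[-3.0917]
Step 4: x=[6.5738] v=[-3.7136]
Step 5: x=[5.9694] v=[-4.0292]
Step 6: x=[5.3675] v=[-4.0124]
Step 7: x=[4.8178] v=[-3.6645]
Step 8: x=[4.3657] v=[-3.0143]
Step 9: x=[4.0484] v=[-2.1154]
Step 10: x=[3.8921] v=[-1.0420]
Step 11: x=[3.9097] v=[0.1174]
First v>=0 after going negative at step 11, time=1.6500

Answer: 1.6500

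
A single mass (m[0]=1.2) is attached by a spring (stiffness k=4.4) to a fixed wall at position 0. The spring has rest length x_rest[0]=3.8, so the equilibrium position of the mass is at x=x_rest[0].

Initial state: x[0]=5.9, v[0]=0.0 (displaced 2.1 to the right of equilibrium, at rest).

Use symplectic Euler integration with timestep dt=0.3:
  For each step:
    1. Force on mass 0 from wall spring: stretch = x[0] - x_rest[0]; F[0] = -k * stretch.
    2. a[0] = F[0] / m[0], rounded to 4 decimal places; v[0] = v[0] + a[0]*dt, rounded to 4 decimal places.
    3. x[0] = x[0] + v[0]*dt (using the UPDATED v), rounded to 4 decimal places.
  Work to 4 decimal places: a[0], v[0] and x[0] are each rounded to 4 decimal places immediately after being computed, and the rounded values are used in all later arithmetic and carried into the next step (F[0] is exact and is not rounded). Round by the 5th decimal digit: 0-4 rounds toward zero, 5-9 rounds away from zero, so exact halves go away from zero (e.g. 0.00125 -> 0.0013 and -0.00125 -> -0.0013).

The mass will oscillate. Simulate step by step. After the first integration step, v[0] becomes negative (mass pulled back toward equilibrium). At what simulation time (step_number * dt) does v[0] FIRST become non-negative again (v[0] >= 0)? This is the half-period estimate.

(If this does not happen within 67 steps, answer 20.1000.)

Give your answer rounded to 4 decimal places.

Answer: 1.8000

Derivation:
Step 0: x=[5.9000] v=[0.0000]
Step 1: x=[5.2070] v=[-2.3100]
Step 2: x=[4.0497] v=[-3.8577]
Step 3: x=[2.8100] v=[-4.1324]
Step 4: x=[1.8970] v=[-3.0434]
Step 5: x=[1.6120] v=[-0.9501]
Step 6: x=[2.0490] v=[1.4567]
First v>=0 after going negative at step 6, time=1.8000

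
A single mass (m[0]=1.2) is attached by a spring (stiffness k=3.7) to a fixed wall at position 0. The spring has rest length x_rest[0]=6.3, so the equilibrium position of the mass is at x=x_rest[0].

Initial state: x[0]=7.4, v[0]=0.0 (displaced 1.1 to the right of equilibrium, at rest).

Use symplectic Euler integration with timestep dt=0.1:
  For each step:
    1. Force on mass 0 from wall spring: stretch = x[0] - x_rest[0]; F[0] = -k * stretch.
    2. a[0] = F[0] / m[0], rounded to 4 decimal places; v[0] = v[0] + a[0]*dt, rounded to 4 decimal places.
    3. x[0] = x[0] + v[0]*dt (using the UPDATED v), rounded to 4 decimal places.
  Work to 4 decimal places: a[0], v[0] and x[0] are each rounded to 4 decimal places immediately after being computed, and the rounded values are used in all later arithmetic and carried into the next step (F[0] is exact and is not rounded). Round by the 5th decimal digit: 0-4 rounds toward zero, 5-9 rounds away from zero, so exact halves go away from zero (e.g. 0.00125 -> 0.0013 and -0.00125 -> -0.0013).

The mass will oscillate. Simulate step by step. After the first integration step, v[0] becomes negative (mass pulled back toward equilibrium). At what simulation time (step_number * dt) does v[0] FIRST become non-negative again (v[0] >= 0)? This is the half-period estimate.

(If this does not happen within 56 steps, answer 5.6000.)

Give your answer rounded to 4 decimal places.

Answer: 1.8000

Derivation:
Step 0: x=[7.4000] v=[0.0000]
Step 1: x=[7.3661] v=[-0.3392]
Step 2: x=[7.2993] v=[-0.6679]
Step 3: x=[7.2017] v=[-0.9760]
Step 4: x=[7.0763] v=[-1.2540]
Step 5: x=[6.9270] v=[-1.4934]
Step 6: x=[6.7583] v=[-1.6867]
Step 7: x=[6.5755] v=[-1.8280]
Step 8: x=[6.3842] v=[-1.9130]
Step 9: x=[6.1903] v=[-1.9390]
Step 10: x=[5.9998] v=[-1.9052]
Step 11: x=[5.8185] v=[-1.8126]
Step 12: x=[5.6521] v=[-1.6641]
Step 13: x=[5.5057] v=[-1.4643]
Step 14: x=[5.3838] v=[-1.2194]
Step 15: x=[5.2901] v=[-0.9369]
Step 16: x=[5.2276] v=[-0.6255]
Step 17: x=[5.1981] v=[-0.2948]
Step 18: x=[5.2026] v=[0.0450]
First v>=0 after going negative at step 18, time=1.8000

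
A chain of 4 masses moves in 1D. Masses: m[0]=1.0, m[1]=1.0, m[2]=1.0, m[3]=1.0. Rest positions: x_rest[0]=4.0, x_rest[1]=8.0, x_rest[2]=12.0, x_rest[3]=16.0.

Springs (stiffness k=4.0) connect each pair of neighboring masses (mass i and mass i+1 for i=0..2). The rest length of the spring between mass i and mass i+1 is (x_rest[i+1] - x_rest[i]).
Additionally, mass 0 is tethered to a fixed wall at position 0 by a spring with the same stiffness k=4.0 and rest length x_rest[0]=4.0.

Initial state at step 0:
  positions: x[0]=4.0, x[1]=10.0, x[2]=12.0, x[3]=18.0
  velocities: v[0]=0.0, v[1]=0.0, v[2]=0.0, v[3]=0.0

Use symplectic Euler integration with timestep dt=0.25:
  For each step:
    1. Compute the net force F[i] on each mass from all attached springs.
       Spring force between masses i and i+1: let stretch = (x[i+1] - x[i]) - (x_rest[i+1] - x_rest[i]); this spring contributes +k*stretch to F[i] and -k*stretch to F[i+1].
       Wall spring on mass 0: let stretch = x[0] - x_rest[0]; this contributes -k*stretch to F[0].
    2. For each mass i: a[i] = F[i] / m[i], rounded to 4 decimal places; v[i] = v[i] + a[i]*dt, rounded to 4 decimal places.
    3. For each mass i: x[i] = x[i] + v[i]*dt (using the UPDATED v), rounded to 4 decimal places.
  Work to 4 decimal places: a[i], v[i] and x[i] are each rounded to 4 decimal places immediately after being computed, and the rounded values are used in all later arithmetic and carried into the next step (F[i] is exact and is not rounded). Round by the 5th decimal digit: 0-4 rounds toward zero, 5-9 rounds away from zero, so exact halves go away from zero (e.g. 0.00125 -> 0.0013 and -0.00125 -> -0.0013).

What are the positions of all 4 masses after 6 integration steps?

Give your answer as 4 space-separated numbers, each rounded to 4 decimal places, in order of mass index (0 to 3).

Step 0: x=[4.0000 10.0000 12.0000 18.0000] v=[0.0000 0.0000 0.0000 0.0000]
Step 1: x=[4.5000 9.0000 13.0000 17.5000] v=[2.0000 -4.0000 4.0000 -2.0000]
Step 2: x=[5.0000 7.8750 14.1250 16.8750] v=[2.0000 -4.5000 4.5000 -2.5000]
Step 3: x=[4.9688 7.5938 14.3750 16.5625] v=[-0.1250 -1.1250 1.0000 -1.2500]
Step 4: x=[4.3516 8.3516 13.4766 16.7031] v=[-2.4688 3.0312 -3.5937 0.5625]
Step 5: x=[3.6465 9.3907 12.1036 17.0371] v=[-2.8204 4.1562 -5.4922 1.3360]
Step 6: x=[3.4658 9.6719 11.2857 17.1377] v=[-0.7227 1.1249 -3.2716 0.4025]

Answer: 3.4658 9.6719 11.2857 17.1377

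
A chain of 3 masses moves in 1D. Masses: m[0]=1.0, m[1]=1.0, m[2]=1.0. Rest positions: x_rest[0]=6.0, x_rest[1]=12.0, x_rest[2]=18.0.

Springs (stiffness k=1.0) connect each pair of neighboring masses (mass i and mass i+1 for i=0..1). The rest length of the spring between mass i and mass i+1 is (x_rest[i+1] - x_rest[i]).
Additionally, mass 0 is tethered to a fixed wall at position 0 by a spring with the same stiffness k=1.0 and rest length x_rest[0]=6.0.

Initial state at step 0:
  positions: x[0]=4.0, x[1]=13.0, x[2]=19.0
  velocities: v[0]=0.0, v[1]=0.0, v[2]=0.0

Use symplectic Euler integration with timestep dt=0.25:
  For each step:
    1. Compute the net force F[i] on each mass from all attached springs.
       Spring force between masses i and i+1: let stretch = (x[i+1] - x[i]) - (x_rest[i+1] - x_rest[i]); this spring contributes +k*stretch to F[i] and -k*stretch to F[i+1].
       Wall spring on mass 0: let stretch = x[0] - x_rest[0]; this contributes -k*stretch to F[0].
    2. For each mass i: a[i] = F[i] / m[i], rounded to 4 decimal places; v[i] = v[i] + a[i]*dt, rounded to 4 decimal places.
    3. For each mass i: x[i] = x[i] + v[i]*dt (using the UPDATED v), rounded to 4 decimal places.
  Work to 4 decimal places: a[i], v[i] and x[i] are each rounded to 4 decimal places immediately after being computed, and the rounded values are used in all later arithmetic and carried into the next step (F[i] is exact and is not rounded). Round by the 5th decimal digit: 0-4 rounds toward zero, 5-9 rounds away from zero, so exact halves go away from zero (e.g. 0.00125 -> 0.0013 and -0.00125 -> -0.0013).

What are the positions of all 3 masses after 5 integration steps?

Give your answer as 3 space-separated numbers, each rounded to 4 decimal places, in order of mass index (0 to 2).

Answer: 7.1481 11.4487 18.6785

Derivation:
Step 0: x=[4.0000 13.0000 19.0000] v=[0.0000 0.0000 0.0000]
Step 1: x=[4.3125 12.8125 19.0000] v=[1.2500 -0.7500 0.0000]
Step 2: x=[4.8867 12.4805 18.9883] v=[2.2969 -1.3281 -0.0469]
Step 3: x=[5.6301 12.0806 18.9448] v=[2.9737 -1.5996 -0.1739]
Step 4: x=[6.4248 11.7066 18.8473] v=[3.1788 -1.4962 -0.3900]
Step 5: x=[7.1481 11.4487 18.6785] v=[2.8931 -1.0315 -0.6752]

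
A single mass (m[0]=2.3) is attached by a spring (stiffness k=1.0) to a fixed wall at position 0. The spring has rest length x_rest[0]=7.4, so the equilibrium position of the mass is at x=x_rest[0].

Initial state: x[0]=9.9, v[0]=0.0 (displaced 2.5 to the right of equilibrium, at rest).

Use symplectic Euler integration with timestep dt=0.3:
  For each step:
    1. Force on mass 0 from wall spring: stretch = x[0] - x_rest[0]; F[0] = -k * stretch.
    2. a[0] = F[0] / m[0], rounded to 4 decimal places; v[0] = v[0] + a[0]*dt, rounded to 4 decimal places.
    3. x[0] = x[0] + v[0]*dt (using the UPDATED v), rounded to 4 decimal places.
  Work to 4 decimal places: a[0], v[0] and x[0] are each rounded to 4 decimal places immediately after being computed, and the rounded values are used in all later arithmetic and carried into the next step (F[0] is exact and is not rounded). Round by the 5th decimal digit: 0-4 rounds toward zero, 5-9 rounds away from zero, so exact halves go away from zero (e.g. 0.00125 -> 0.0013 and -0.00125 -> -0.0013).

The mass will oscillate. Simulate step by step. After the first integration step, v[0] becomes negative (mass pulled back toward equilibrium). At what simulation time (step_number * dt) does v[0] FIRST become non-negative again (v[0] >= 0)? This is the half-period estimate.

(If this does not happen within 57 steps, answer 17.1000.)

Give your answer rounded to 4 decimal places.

Step 0: x=[9.9000] v=[0.0000]
Step 1: x=[9.8022] v=[-0.3261]
Step 2: x=[9.6104] v=[-0.6394]
Step 3: x=[9.3321] v=[-0.9277]
Step 4: x=[8.9782] v=[-1.1797]
Step 5: x=[8.5625] v=[-1.3856]
Step 6: x=[8.1013] v=[-1.5372]
Step 7: x=[7.6127] v=[-1.6287]
Step 8: x=[7.1158] v=[-1.6565]
Step 9: x=[6.6300] v=[-1.6194]
Step 10: x=[6.1743] v=[-1.5190]
Step 11: x=[5.7666] v=[-1.3591]
Step 12: x=[5.4228] v=[-1.1460]
Step 13: x=[5.1564] v=[-0.8881]
Step 14: x=[4.9778] v=[-0.5955]
Step 15: x=[4.8939] v=[-0.2796]
Step 16: x=[4.9081] v=[0.0473]
First v>=0 after going negative at step 16, time=4.8000

Answer: 4.8000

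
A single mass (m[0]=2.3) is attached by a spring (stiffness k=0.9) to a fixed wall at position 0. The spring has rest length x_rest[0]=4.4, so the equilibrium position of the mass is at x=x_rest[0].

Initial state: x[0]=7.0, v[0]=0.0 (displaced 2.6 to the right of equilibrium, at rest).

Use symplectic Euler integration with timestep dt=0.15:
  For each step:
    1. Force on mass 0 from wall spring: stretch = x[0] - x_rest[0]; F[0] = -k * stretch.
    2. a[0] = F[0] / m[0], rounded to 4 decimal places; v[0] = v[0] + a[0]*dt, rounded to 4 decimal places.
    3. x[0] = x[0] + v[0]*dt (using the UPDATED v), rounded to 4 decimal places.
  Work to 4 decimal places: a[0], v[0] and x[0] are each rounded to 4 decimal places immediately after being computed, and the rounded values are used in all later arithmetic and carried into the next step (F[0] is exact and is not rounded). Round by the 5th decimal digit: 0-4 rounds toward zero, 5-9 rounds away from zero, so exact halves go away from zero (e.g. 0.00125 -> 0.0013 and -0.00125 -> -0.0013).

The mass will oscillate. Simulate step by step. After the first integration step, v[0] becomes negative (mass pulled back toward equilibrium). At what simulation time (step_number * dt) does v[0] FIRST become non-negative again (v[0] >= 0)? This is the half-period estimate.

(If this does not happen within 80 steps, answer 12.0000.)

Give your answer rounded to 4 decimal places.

Answer: 5.1000

Derivation:
Step 0: x=[7.0000] v=[0.0000]
Step 1: x=[6.9771] v=[-0.1526]
Step 2: x=[6.9315] v=[-0.3039]
Step 3: x=[6.8636] v=[-0.4525]
Step 4: x=[6.7740] v=[-0.5971]
Step 5: x=[6.6635] v=[-0.7365]
Step 6: x=[6.5331] v=[-0.8694]
Step 7: x=[6.3839] v=[-0.9946]
Step 8: x=[6.2173] v=[-1.1110]
Step 9: x=[6.0346] v=[-1.2177]
Step 10: x=[5.8376] v=[-1.3136]
Step 11: x=[5.6279] v=[-1.3980]
Step 12: x=[5.4074] v=[-1.4701]
Step 13: x=[5.1780] v=[-1.5292]
Step 14: x=[4.9418] v=[-1.5749]
Step 15: x=[4.7008] v=[-1.6067]
Step 16: x=[4.4571] v=[-1.6244]
Step 17: x=[4.2129] v=[-1.6277]
Step 18: x=[3.9704] v=[-1.6167]
Step 19: x=[3.7317] v=[-1.5915]
Step 20: x=[3.4989] v=[-1.5523]
Step 21: x=[3.2740] v=[-1.4994]
Step 22: x=[3.0590] v=[-1.4333]
Step 23: x=[2.8558] v=[-1.3546]
Step 24: x=[2.6662] v=[-1.2640]
Step 25: x=[2.4919] v=[-1.1622]
Step 26: x=[2.3344] v=[-1.0502]
Step 27: x=[2.1951] v=[-0.9290]
Step 28: x=[2.0752] v=[-0.7996]
Step 29: x=[1.9757] v=[-0.6631]
Step 30: x=[1.8976] v=[-0.5208]
Step 31: x=[1.8415] v=[-0.3739]
Step 32: x=[1.8079] v=[-0.2237]
Step 33: x=[1.7972] v=[-0.0716]
Step 34: x=[1.8094] v=[0.0812]
First v>=0 after going negative at step 34, time=5.1000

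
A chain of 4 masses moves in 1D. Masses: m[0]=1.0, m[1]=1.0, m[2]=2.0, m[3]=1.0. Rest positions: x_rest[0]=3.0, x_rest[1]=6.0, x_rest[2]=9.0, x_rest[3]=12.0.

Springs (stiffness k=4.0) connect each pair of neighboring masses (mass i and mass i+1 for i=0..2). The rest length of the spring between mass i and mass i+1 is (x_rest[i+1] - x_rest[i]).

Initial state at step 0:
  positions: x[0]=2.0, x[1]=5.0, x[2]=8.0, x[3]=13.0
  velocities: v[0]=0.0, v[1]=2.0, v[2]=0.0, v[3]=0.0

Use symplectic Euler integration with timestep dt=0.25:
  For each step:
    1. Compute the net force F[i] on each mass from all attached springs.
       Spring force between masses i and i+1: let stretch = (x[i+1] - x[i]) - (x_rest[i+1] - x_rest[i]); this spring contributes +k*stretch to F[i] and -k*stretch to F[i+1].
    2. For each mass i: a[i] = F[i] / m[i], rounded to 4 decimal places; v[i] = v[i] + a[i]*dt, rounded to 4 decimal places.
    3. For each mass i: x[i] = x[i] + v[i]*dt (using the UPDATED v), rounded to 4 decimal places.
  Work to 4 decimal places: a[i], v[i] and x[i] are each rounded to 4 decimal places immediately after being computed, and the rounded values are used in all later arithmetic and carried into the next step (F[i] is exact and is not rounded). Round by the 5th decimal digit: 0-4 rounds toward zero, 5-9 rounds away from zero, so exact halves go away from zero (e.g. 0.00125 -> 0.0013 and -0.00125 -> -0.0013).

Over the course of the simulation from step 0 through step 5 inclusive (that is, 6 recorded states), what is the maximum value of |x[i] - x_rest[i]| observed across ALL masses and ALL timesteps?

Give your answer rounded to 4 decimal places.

Answer: 1.6211

Derivation:
Step 0: x=[2.0000 5.0000 8.0000 13.0000] v=[0.0000 2.0000 0.0000 0.0000]
Step 1: x=[2.0000 5.5000 8.2500 12.5000] v=[0.0000 2.0000 1.0000 -2.0000]
Step 2: x=[2.1250 5.8125 8.6875 11.6875] v=[0.5000 1.2500 1.7500 -3.2500]
Step 3: x=[2.4219 5.9219 9.1406 10.8750] v=[1.1875 0.4375 1.8125 -3.2500]
Step 4: x=[2.8438 5.9610 9.4082 10.3789] v=[1.6875 0.1562 1.0704 -1.9844]
Step 5: x=[3.2950 6.0826 9.3662 10.3901] v=[1.8047 0.4862 -0.1679 0.0449]
Max displacement = 1.6211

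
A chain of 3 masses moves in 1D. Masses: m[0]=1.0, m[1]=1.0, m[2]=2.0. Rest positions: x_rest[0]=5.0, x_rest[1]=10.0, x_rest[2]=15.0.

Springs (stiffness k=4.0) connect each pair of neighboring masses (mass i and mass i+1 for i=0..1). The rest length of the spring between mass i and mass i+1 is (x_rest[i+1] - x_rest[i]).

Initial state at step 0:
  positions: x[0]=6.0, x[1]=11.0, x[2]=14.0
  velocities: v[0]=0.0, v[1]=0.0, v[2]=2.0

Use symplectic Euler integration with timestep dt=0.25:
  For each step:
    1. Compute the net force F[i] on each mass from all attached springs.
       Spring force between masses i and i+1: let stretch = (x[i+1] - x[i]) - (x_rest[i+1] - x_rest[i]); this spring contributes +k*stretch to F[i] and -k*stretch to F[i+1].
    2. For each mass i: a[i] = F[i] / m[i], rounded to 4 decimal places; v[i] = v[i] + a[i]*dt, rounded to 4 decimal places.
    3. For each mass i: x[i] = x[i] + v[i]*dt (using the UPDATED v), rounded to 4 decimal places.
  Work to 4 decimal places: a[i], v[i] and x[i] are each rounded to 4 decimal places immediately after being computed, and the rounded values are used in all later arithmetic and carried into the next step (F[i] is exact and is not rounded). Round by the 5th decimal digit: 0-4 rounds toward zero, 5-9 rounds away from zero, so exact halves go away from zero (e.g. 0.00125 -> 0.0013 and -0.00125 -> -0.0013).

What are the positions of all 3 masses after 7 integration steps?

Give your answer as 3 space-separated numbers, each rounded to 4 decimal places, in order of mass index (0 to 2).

Answer: 4.8422 12.0562 17.5510

Derivation:
Step 0: x=[6.0000 11.0000 14.0000] v=[0.0000 0.0000 2.0000]
Step 1: x=[6.0000 10.5000 14.7500] v=[0.0000 -2.0000 3.0000]
Step 2: x=[5.8750 9.9375 15.5938] v=[-0.5000 -2.2500 3.3750]
Step 3: x=[5.5156 9.7735 16.3555] v=[-1.4375 -0.6562 3.0469]
Step 4: x=[4.9707 10.1905 16.9195] v=[-2.1796 1.6679 2.2559]
Step 5: x=[4.4808 10.9848 17.2674] v=[-1.9598 3.1771 1.3914]
Step 6: x=[4.3669 11.7237 17.4549] v=[-0.4558 2.9557 0.7501]
Step 7: x=[4.8422 12.0562 17.5510] v=[1.9010 1.3301 0.3845]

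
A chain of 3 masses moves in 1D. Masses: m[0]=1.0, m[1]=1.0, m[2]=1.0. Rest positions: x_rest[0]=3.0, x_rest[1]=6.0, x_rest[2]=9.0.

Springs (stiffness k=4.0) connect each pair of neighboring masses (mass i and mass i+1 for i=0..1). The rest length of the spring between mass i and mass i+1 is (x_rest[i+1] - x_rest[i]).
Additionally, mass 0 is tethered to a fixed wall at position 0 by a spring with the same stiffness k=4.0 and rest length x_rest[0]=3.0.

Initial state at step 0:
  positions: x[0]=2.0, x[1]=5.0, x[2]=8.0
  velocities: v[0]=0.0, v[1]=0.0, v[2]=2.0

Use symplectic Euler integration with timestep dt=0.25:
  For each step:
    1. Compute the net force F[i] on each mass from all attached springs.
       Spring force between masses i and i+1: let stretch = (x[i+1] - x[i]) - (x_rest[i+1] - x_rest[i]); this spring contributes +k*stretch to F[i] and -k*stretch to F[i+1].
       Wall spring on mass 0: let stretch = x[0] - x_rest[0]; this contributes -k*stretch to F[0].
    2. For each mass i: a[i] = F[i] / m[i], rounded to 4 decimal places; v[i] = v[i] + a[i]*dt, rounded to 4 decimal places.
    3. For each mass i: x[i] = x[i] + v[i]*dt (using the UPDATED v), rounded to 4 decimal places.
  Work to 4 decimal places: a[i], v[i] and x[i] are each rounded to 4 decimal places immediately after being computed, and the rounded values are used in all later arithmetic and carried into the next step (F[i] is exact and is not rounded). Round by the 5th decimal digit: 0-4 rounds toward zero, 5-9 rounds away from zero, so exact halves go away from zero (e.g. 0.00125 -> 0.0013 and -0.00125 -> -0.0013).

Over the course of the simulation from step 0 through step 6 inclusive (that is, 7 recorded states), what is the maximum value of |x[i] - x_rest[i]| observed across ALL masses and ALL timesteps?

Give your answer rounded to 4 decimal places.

Step 0: x=[2.0000 5.0000 8.0000] v=[0.0000 0.0000 2.0000]
Step 1: x=[2.2500 5.0000 8.5000] v=[1.0000 0.0000 2.0000]
Step 2: x=[2.6250 5.1875 8.8750] v=[1.5000 0.7500 1.5000]
Step 3: x=[2.9844 5.6563 9.0781] v=[1.4375 1.8750 0.8125]
Step 4: x=[3.2657 6.3125 9.1758] v=[1.1250 2.6249 0.3907]
Step 5: x=[3.4922 6.9229 9.3077] v=[0.9061 2.4414 0.5274]
Step 6: x=[3.7034 7.2718 9.5934] v=[0.8446 1.3955 1.1426]
Max displacement = 1.2718

Answer: 1.2718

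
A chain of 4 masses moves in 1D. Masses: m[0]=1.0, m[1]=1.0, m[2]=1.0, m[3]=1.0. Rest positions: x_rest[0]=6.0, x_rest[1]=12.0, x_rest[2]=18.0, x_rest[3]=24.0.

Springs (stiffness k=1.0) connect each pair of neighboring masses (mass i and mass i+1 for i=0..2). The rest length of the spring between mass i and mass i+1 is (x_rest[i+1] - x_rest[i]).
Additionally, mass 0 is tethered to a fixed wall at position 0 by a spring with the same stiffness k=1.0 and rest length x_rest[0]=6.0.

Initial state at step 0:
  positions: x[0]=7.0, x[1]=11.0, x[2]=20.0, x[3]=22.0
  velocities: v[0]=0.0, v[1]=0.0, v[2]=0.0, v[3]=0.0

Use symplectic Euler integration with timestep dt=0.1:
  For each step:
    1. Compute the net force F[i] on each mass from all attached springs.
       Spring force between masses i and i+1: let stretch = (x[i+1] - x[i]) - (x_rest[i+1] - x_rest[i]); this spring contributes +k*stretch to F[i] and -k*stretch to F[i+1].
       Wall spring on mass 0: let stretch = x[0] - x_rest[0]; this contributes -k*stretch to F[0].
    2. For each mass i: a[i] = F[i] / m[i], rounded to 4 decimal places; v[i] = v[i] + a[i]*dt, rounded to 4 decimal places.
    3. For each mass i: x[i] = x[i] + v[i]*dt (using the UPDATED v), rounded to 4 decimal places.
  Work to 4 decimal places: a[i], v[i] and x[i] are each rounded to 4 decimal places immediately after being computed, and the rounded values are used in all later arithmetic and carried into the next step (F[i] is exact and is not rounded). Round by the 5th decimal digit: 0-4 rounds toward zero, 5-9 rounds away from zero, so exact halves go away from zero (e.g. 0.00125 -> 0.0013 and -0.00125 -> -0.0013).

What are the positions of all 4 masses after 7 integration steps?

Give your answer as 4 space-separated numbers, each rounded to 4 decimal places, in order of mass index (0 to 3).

Step 0: x=[7.0000 11.0000 20.0000 22.0000] v=[0.0000 0.0000 0.0000 0.0000]
Step 1: x=[6.9700 11.0500 19.9300 22.0400] v=[-0.3000 0.5000 -0.7000 0.4000]
Step 2: x=[6.9111 11.1480 19.7923 22.1189] v=[-0.5890 0.9800 -1.3770 0.7890]
Step 3: x=[6.8255 11.2901 19.5914 22.2345] v=[-0.8564 1.4207 -2.0088 1.1563]
Step 4: x=[6.7163 11.4705 19.3339 22.3837] v=[-1.0925 1.8044 -2.5746 1.4920]
Step 5: x=[6.5874 11.6820 19.0283 22.5624] v=[-1.2887 2.1153 -3.0560 1.7870]
Step 6: x=[6.4436 11.9161 18.6846 22.7658] v=[-1.4380 2.3405 -3.4372 2.0336]
Step 7: x=[6.2901 12.1631 18.3140 22.9884] v=[-1.5351 2.4701 -3.7059 2.2255]

Answer: 6.2901 12.1631 18.3140 22.9884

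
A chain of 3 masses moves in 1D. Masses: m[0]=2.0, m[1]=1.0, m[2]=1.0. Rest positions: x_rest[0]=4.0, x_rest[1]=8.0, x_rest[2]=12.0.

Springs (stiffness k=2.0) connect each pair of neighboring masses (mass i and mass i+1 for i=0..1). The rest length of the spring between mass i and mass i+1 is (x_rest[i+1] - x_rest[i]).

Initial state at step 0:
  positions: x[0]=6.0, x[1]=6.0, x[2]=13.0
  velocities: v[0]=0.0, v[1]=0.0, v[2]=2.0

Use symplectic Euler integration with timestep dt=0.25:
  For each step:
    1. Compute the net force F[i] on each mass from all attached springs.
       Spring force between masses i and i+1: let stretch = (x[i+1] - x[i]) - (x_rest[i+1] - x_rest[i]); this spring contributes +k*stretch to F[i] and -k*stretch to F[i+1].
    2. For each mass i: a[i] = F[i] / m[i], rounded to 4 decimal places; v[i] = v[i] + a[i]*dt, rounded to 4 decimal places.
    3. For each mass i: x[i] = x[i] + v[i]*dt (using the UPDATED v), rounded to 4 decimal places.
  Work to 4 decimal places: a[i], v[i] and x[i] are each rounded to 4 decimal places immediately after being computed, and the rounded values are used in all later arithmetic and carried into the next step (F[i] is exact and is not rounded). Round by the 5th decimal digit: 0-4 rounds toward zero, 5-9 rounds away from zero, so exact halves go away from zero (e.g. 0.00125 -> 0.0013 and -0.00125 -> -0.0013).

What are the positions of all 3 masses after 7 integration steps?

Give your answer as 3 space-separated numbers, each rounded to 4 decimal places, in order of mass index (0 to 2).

Step 0: x=[6.0000 6.0000 13.0000] v=[0.0000 0.0000 2.0000]
Step 1: x=[5.7500 6.8750 13.1250] v=[-1.0000 3.5000 0.5000]
Step 2: x=[5.3203 8.3906 12.9688] v=[-1.7188 6.0625 -0.6250]
Step 3: x=[4.8325 10.0947 12.7403] v=[-1.9512 6.8165 -0.9141]
Step 4: x=[4.4236 11.4718 12.6811] v=[-1.6357 5.5082 -0.2369]
Step 5: x=[4.2052 12.1190 12.9707] v=[-0.8737 2.5888 1.1585]
Step 6: x=[4.2314 11.8834 13.6539] v=[0.1048 -0.9423 2.7327]
Step 7: x=[4.4859 10.9126 14.6158] v=[1.0178 -3.8831 3.8475]

Answer: 4.4859 10.9126 14.6158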